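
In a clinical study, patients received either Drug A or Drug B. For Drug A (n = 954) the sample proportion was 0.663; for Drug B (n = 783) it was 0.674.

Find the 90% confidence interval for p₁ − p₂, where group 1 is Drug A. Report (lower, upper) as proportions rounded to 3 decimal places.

(-0.048, 0.026)

Each SE is √(p̂(1−p̂)/n): √(0.6630·0.3370/954) = 0.01530 and √(0.6740·0.3260/783) = 0.01675.
SE(p̂₁ − p̂₂) = √(SE₁² + SE₂²) = √(0.00023409 + 0.0002805625) = 0.02269, since the two samples are independent.
At 90% confidence z* = 1.645; margin = 1.645 × 0.02269 = 0.03733.
The difference is 0.6630 − 0.6740 = -0.0110, so the interval is -0.0110 ± 0.03733 = (-0.048, 0.026).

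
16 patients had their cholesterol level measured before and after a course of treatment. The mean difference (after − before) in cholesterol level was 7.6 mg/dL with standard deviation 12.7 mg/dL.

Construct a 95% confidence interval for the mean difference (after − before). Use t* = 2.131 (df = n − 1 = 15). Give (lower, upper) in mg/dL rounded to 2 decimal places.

(0.83, 14.37)

This is a matched-pairs design, so SE = s_d/√n = 12.7/√16 = 3.1750.
Margin = 2.131 × 3.1750 = 6.7659; the interval is 7.6 ± 6.7659 = (0.83, 14.37).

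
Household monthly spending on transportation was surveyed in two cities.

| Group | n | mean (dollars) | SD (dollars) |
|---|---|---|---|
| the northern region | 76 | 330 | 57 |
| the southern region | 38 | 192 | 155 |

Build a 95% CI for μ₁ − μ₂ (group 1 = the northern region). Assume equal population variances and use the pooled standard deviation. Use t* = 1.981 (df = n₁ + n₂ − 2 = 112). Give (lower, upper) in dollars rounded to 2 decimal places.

Pooled variance s_p² = [75·57² + 37·155²] / (76+38−2) = 10112.5000, so s_p = 100.5609.
SE_diff = s_p·√(1/n₁ + 1/n₂) = 100.5609·√(1/76 + 1/38) = 19.9794.
t* = 1.981; margin = 1.981 × 19.9794 = 39.5792.
Difference = 330 − 192 = 138.0000.
138.0000 ± 39.5792 → (98.42, 177.58).

(98.42, 177.58)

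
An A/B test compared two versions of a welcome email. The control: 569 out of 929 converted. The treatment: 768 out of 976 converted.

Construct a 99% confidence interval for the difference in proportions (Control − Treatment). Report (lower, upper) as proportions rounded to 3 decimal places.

(-0.228, -0.121)

First, p̂₁ = 569/929 = 0.6125; p̂₂ = 768/976 = 0.7869.
The two standard errors are √(0.6125×0.3875/929) = 0.01598 and √(0.7869×0.2131/976) = 0.01311.
Because the samples are independent, SE_diff = √(0.01598² + 0.01311²) = 0.02067.
Using z* = 2.576 for 99%, ME = 2.576 × 0.02067 = 0.05325.
p̂₁ − p̂₂ = -0.1744; interval -0.1744 ± 0.05325 gives (-0.228, -0.121).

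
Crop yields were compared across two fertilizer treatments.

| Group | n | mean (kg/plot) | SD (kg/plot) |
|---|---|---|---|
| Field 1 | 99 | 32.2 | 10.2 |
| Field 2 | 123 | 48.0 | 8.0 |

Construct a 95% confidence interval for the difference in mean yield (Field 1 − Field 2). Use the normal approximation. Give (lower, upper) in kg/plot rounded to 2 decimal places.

Per-group SEs: s₁/√n₁ = 10.2/√99 = 1.0251, s₂/√n₂ = 8.0/√123 = 0.7213.
Unpooled SE of the difference: √(1.05083001 + 0.52027369) = 1.2534.
Margin of error = z* · SE = 1.960 × 1.2534 = 2.4567.
x̄₁ − x̄₂ = 32.2 − 48.0 = -15.8000.
CI: -15.8000 ± 2.4567 = (-18.26, -13.34).

(-18.26, -13.34)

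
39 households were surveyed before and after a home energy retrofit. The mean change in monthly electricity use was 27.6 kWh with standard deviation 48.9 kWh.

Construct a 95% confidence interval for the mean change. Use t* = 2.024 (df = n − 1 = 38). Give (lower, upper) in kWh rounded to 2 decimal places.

Paired design: SE = s_d/√n = 48.9/√39 = 7.8303.
t* = 2.024; margin of error = 2.024 × 7.8303 = 15.8485.
27.6 ± 15.8485 → (11.75, 43.45).

(11.75, 43.45)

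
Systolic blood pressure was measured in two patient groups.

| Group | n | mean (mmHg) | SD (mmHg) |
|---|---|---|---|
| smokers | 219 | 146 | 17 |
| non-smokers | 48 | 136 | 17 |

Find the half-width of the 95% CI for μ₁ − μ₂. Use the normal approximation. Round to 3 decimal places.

5.310

Per-group SEs: s₁/√n₁ = 17/√219 = 1.1488, s₂/√n₂ = 17/√48 = 2.4537.
Unpooled SE of the difference: √(1.31974144 + 6.02064369) = 2.7093.
Margin of error = z* · SE = 1.960 × 2.7093 = 5.3102.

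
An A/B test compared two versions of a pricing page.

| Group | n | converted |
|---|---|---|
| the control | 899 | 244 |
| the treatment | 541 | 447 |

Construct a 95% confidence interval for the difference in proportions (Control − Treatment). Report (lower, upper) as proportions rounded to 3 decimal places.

(-0.598, -0.512)

First, p̂₁ = 244/899 = 0.2714; p̂₂ = 447/541 = 0.8262.
The two standard errors are √(0.2714×0.7286/899) = 0.01483 and √(0.8262×0.1738/541) = 0.01629.
Because the samples are independent, SE_diff = √(0.01483² + 0.01629²) = 0.02203.
Using z* = 1.960 for 95%, ME = 1.960 × 0.02203 = 0.04318.
p̂₁ − p̂₂ = -0.5548; interval -0.5548 ± 0.04318 gives (-0.598, -0.512).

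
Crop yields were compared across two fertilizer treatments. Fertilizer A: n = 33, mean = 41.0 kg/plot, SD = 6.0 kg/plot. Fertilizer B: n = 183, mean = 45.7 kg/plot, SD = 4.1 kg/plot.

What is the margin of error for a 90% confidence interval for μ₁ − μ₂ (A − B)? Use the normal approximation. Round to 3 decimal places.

SE₁ = s₁/√n₁ = 6.0/√33 = 1.0445; SE₂ = 4.1/√183 = 0.3031.
Independent samples, unequal variances: SE_diff = √(SE₁² + SE₂²) = √(1.09098025 + 0.09186961) = 1.0876.
z* = 1.645, so margin of error = 1.645 × 1.0876 = 1.7891.

1.789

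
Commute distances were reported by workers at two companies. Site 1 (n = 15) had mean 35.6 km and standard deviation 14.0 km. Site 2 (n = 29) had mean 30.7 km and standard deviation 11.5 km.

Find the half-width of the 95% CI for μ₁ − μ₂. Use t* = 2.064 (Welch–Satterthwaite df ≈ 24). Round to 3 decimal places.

Per-group SEs: s₁/√n₁ = 14.0/√15 = 3.6148, s₂/√n₂ = 11.5/√29 = 2.1355.
Unpooled SE of the difference: √(13.06677904 + 4.56036025) = 4.1985.
Margin of error = t* · SE = 2.064 × 4.1985 = 8.6657.

8.666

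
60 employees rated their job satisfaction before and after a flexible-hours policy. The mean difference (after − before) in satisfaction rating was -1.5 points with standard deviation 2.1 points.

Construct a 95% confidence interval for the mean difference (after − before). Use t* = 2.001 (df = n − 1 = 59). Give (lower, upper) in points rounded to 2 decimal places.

(-2.04, -0.96)

This is a matched-pairs design, so SE = s_d/√n = 2.1/√60 = 0.2711.
Margin = 2.001 × 0.2711 = 0.5425; the interval is -1.5 ± 0.5425 = (-2.04, -0.96).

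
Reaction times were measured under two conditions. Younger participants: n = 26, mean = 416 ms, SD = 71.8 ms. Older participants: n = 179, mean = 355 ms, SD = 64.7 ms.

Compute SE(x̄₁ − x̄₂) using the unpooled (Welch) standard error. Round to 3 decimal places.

Per-group SEs: s₁/√n₁ = 71.8/√26 = 14.0811, s₂/√n₂ = 64.7/√179 = 4.8359.
Unpooled SE of the difference: √(198.27737721 + 23.38592881) = 14.8884.

14.888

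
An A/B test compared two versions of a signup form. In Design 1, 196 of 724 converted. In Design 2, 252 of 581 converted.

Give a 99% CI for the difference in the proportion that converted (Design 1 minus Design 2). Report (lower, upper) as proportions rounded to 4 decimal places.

First, p̂₁ = 196/724 = 0.2707; p̂₂ = 252/581 = 0.4337.
The two standard errors are √(0.2707×0.7293/724) = 0.01651 and √(0.4337×0.5663/581) = 0.02056.
Because the samples are independent, SE_diff = √(0.01651² + 0.02056²) = 0.02637.
Using z* = 2.576 for 99%, ME = 2.576 × 0.02637 = 0.06793.
p̂₁ − p̂₂ = -0.1630; interval -0.1630 ± 0.06793 gives (-0.2309, -0.0951).

(-0.2309, -0.0951)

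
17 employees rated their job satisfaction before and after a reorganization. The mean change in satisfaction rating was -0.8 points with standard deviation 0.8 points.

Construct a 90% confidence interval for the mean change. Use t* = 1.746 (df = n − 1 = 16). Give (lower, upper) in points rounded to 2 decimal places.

(-1.14, -0.46)

This is a matched-pairs design, so SE = s_d/√n = 0.8/√17 = 0.1940.
Margin = 1.746 × 0.1940 = 0.3387; the interval is -0.8 ± 0.3387 = (-1.14, -0.46).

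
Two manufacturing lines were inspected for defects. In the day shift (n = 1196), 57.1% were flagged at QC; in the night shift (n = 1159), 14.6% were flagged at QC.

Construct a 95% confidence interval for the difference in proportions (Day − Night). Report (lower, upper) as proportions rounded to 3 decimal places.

(0.390, 0.460)

Each SE is √(p̂(1−p̂)/n): √(0.5710·0.4290/1196) = 0.01431 and √(0.1460·0.8540/1159) = 0.01037.
SE(p̂₁ − p̂₂) = √(SE₁² + SE₂²) = √(0.0002047761 + 0.0001075369) = 0.01767, since the two samples are independent.
At 95% confidence z* = 1.960; margin = 1.960 × 0.01767 = 0.03463.
The difference is 0.5710 − 0.1460 = 0.4250, so the interval is 0.4250 ± 0.03463 = (0.390, 0.460).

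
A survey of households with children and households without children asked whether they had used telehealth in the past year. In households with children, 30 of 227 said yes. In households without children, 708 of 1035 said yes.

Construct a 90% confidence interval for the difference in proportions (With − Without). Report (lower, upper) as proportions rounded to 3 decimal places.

First, p̂₁ = 30/227 = 0.1322; p̂₂ = 708/1035 = 0.6841.
The two standard errors are √(0.1322×0.8678/227) = 0.02248 and √(0.6841×0.3159/1035) = 0.01445.
Because the samples are independent, SE_diff = √(0.02248² + 0.01445²) = 0.02672.
Using z* = 1.645 for 90%, ME = 1.645 × 0.02672 = 0.04395.
p̂₁ − p̂₂ = -0.5519; interval -0.5519 ± 0.04395 gives (-0.596, -0.508).

(-0.596, -0.508)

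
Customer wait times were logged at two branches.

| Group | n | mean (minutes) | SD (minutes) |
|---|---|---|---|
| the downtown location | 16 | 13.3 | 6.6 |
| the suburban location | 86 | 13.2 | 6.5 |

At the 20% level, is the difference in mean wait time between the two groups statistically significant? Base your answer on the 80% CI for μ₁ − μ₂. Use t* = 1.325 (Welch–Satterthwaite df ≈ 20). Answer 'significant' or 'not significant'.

not significant

Standard errors of each mean: 6.6/√16 = 1.6500 and 6.5/√86 = 0.7009.
SE(x̄₁ − x̄₂) = √(1.6500² + 0.7009²) = 1.7927 for independent samples with unequal variances.
With t* = 1.325, the margin is 1.325 × 1.7927 = 2.3753.
x̄₁ − x̄₂ = 13.3 − 13.2 = 0.1000; the interval is 0.1000 ± 2.3753 = (-2.2753, 2.4753).
The interval (-2.2753, 2.4753) contains 0, so the difference is not significant.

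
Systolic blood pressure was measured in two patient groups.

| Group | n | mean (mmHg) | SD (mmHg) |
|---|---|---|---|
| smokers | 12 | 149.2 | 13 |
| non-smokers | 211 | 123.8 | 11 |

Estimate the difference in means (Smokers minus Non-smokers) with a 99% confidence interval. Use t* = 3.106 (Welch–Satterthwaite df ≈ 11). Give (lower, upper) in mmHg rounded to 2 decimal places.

(13.51, 37.29)

SE₁ = s₁/√n₁ = 13/√12 = 3.7528; SE₂ = 11/√211 = 0.7573.
Independent samples, unequal variances: SE_diff = √(SE₁² + SE₂²) = √(14.08350784 + 0.57350329) = 3.8284.
t* = 3.106, so margin of error = 3.106 × 3.8284 = 11.8910.
Difference in means = 149.2 − 123.8 = 25.4000.
25.4000 ± 11.8910 → (13.51, 37.29).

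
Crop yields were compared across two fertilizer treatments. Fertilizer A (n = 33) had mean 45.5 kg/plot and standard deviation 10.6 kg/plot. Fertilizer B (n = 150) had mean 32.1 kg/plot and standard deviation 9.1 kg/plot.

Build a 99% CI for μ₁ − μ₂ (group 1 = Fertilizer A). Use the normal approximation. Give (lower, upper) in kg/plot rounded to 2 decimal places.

(8.28, 18.52)

Standard errors of each mean: 10.6/√33 = 1.8452 and 9.1/√150 = 0.7430.
SE(x̄₁ − x̄₂) = √(1.8452² + 0.7430²) = 1.9892 for independent samples with unequal variances.
With z* = 2.576, the margin is 2.576 × 1.9892 = 5.1242.
x̄₁ − x̄₂ = 45.5 − 32.1 = 13.4000; the interval is 13.4000 ± 5.1242 = (8.28, 18.52).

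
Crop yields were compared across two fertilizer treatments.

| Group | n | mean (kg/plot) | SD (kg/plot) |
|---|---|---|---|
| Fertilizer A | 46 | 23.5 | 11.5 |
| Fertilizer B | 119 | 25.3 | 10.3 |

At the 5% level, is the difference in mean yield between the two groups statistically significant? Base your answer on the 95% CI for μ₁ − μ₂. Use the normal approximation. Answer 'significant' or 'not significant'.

not significant

Per-group SEs: s₁/√n₁ = 11.5/√46 = 1.6956, s₂/√n₂ = 10.3/√119 = 0.9442.
Unpooled SE of the difference: √(2.87505936 + 0.89151364) = 1.9408.
Margin of error = z* · SE = 1.960 × 1.9408 = 3.8040.
x̄₁ − x̄₂ = 23.5 − 25.3 = -1.8000.
CI: -1.8000 ± 3.8040 = (-5.6040, 2.0040).
The interval (-5.6040, 2.0040) contains 0, so the difference is not significant.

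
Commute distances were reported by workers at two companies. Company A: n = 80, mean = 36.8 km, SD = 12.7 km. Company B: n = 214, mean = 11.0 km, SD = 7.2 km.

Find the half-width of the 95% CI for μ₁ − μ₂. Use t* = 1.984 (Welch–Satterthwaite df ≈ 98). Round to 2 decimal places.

2.98

SE₁ = s₁/√n₁ = 12.7/√80 = 1.4199; SE₂ = 7.2/√214 = 0.4922.
Independent samples, unequal variances: SE_diff = √(SE₁² + SE₂²) = √(2.01611601 + 0.24226084) = 1.5028.
t* = 1.984, so margin of error = 1.984 × 1.5028 = 2.9816.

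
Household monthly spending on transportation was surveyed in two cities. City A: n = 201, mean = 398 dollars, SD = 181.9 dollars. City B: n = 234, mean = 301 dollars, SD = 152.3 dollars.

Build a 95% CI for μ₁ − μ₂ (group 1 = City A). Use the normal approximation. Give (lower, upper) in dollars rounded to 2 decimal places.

(65.17, 128.83)

Standard errors of each mean: 181.9/√201 = 12.8302 and 152.3/√234 = 9.9562.
SE(x̄₁ − x̄₂) = √(12.8302² + 9.9562²) = 16.2401 for independent samples with unequal variances.
With z* = 1.960, the margin is 1.960 × 16.2401 = 31.8306.
x̄₁ − x̄₂ = 398 − 301 = 97.0000; the interval is 97.0000 ± 31.8306 = (65.17, 128.83).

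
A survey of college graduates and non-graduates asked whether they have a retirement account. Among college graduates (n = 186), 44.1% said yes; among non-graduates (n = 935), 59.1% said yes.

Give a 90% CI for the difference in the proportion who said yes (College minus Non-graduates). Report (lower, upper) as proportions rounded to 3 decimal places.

The two standard errors are √(0.4410×0.5590/186) = 0.03641 and √(0.5910×0.4090/935) = 0.01608.
Because the samples are independent, SE_diff = √(0.03641² + 0.01608²) = 0.03980.
Using z* = 1.645 for 90%, ME = 1.645 × 0.03980 = 0.06547.
p̂₁ − p̂₂ = -0.1500; interval -0.1500 ± 0.06547 gives (-0.215, -0.085).

(-0.215, -0.085)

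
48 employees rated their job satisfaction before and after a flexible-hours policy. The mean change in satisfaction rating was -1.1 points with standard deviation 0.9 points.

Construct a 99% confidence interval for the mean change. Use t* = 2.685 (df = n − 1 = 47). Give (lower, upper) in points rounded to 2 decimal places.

(-1.45, -0.75)

This is a matched-pairs design, so SE = s_d/√n = 0.9/√48 = 0.1299.
Margin = 2.685 × 0.1299 = 0.3488; the interval is -1.1 ± 0.3488 = (-1.45, -0.75).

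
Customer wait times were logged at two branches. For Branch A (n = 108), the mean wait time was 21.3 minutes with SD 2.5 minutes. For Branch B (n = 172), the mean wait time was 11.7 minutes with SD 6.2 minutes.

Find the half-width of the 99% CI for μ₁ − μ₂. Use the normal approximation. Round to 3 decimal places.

SE₁ = s₁/√n₁ = 2.5/√108 = 0.2406; SE₂ = 6.2/√172 = 0.4727.
Independent samples, unequal variances: SE_diff = √(SE₁² + SE₂²) = √(0.05788836 + 0.22344529) = 0.5304.
z* = 2.576, so margin of error = 2.576 × 0.5304 = 1.3663.

1.366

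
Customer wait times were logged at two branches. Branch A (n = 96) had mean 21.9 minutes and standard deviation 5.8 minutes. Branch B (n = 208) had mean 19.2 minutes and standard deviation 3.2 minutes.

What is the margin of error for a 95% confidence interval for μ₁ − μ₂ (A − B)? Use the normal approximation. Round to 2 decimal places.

1.24

SE₁ = s₁/√n₁ = 5.8/√96 = 0.5920; SE₂ = 3.2/√208 = 0.2219.
Independent samples, unequal variances: SE_diff = √(SE₁² + SE₂²) = √(0.350464 + 0.04923961) = 0.6322.
z* = 1.960, so margin of error = 1.960 × 0.6322 = 1.2391.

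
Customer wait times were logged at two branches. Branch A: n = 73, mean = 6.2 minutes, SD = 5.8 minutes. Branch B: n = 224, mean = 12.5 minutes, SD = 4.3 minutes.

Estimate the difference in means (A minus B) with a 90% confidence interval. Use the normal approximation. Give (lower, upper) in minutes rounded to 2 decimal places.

Per-group SEs: s₁/√n₁ = 5.8/√73 = 0.6788, s₂/√n₂ = 4.3/√224 = 0.2873.
Unpooled SE of the difference: √(0.46076944 + 0.08254129) = 0.7371.
Margin of error = z* · SE = 1.645 × 0.7371 = 1.2125.
x̄₁ − x̄₂ = 6.2 − 12.5 = -6.3000.
CI: -6.3000 ± 1.2125 = (-7.51, -5.09).

(-7.51, -5.09)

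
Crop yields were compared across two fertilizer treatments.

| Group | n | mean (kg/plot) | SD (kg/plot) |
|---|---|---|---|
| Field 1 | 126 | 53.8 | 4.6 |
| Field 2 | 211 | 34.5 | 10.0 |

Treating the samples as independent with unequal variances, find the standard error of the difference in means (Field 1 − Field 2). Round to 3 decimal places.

0.801

SE₁ = s₁/√n₁ = 4.6/√126 = 0.4098; SE₂ = 10.0/√211 = 0.6884.
Independent samples, unequal variances: SE_diff = √(SE₁² + SE₂²) = √(0.16793604 + 0.47389456) = 0.8011.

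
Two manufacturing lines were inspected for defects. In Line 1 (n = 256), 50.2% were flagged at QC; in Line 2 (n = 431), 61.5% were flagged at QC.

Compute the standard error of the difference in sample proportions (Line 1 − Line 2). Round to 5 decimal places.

0.03906

The two standard errors are √(0.5020×0.4980/256) = 0.03125 and √(0.6150×0.3850/431) = 0.02344.
Because the samples are independent, SE_diff = √(0.03125² + 0.02344²) = 0.03906.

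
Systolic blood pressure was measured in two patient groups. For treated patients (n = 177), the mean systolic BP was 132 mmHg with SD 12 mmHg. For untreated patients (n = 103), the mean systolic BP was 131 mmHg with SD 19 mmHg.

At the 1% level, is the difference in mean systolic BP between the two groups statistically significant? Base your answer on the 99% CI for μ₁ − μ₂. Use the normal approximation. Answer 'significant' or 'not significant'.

Per-group SEs: s₁/√n₁ = 12/√177 = 0.9020, s₂/√n₂ = 19/√103 = 1.8721.
Unpooled SE of the difference: √(0.813604 + 3.50475841) = 2.0781.
Margin of error = z* · SE = 2.576 × 2.0781 = 5.3532.
x̄₁ − x̄₂ = 132 − 131 = 1.0000.
CI: 1.0000 ± 5.3532 = (-4.3532, 6.3532).
The interval (-4.3532, 6.3532) contains 0, so the difference is not significant.

not significant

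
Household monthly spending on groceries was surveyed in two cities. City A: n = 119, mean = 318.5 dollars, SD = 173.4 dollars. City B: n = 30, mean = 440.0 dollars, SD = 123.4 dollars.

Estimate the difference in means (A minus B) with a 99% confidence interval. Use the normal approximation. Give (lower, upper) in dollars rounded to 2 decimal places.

SE₁ = s₁/√n₁ = 173.4/√119 = 15.8956; SE₂ = 123.4/√30 = 22.5297.
Independent samples, unequal variances: SE_diff = √(SE₁² + SE₂²) = √(252.67009936 + 507.58738209) = 27.5728.
z* = 2.576, so margin of error = 2.576 × 27.5728 = 71.0275.
Difference in means = 318.5 − 440.0 = -121.5000.
-121.5000 ± 71.0275 → (-192.53, -50.47).

(-192.53, -50.47)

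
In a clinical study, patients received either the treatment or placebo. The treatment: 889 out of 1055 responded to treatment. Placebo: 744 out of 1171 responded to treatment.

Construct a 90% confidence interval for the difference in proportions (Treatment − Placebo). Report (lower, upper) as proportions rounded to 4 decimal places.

Sample proportions: 889/1055 = 0.8427, 744/1171 = 0.6354.
Each SE is √(p̂(1−p̂)/n): √(0.8427·0.1573/1055) = 0.01121 and √(0.6354·0.3646/1171) = 0.01407.
SE(p̂₁ − p̂₂) = √(SE₁² + SE₂²) = √(0.0001256641 + 0.0001979649) = 0.01799, since the two samples are independent.
At 90% confidence z* = 1.645; margin = 1.645 × 0.01799 = 0.02959.
The difference is 0.8427 − 0.6354 = 0.2073, so the interval is 0.2073 ± 0.02959 = (0.1777, 0.2369).

(0.1777, 0.2369)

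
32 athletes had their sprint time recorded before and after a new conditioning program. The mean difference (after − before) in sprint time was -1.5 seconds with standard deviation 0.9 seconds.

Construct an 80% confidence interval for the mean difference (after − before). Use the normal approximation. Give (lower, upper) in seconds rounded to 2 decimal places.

(-1.70, -1.30)

Paired design: SE = s_d/√n = 0.9/√32 = 0.1591.
z* = 1.282; margin of error = 1.282 × 0.1591 = 0.2040.
-1.5 ± 0.2040 → (-1.70, -1.30).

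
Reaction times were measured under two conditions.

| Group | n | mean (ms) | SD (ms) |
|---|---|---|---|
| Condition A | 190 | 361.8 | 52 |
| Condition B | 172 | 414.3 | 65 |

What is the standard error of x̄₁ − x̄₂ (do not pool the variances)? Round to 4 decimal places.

6.2286

SE₁ = s₁/√n₁ = 52/√190 = 3.7725; SE₂ = 65/√172 = 4.9562.
Independent samples, unequal variances: SE_diff = √(SE₁² + SE₂²) = √(14.23175625 + 24.56391844) = 6.2286.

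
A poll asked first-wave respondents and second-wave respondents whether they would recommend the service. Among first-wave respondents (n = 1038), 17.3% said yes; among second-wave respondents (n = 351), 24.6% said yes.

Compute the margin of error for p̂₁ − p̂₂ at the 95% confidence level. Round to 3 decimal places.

SE₁ = √(p̂₁(1−p̂₁)/n₁) = √(0.1730·0.8270/1038) = 0.01174; SE₂ = √(0.2460·0.7540/351) = 0.02299.
Independent samples: SE of the difference = √(SE₁² + SE₂²) = √(0.0001378276 + 0.0005285401) = 0.02581.
z* for 95% confidence is 1.960, so the margin of error is 1.960 × 0.02581 = 0.05059.

0.051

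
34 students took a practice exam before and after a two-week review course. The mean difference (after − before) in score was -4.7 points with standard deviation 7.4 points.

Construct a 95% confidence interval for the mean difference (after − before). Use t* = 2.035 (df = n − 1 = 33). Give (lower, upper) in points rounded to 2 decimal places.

This is a matched-pairs design, so SE = s_d/√n = 7.4/√34 = 1.2691.
Margin = 2.035 × 1.2691 = 2.5826; the interval is -4.7 ± 2.5826 = (-7.28, -2.12).

(-7.28, -2.12)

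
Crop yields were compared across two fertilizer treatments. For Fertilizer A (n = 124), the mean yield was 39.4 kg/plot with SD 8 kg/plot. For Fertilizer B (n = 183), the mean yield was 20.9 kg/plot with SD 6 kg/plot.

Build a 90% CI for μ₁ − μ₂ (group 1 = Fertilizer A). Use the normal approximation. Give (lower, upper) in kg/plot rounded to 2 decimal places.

Standard errors of each mean: 8/√124 = 0.7184 and 6/√183 = 0.4435.
SE(x̄₁ − x̄₂) = √(0.7184² + 0.4435²) = 0.8443 for independent samples with unequal variances.
With z* = 1.645, the margin is 1.645 × 0.8443 = 1.3889.
x̄₁ − x̄₂ = 39.4 − 20.9 = 18.5000; the interval is 18.5000 ± 1.3889 = (17.11, 19.89).

(17.11, 19.89)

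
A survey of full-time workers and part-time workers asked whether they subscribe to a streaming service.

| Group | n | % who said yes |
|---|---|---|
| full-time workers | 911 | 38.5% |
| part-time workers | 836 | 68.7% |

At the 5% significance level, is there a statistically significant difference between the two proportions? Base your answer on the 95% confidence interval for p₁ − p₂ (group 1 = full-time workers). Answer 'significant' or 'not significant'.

significant

Each SE is √(p̂(1−p̂)/n): √(0.3850·0.6150/911) = 0.01612 and √(0.6870·0.3130/836) = 0.01604.
SE(p̂₁ − p̂₂) = √(SE₁² + SE₂²) = √(0.0002598544 + 0.0002572816) = 0.02274, since the two samples are independent.
At 95% confidence z* = 1.960; margin = 1.960 × 0.02274 = 0.04457.
The difference is 0.3850 − 0.6870 = -0.3020, so the interval is -0.3020 ± 0.04457 = (-0.34657, -0.25743).
The interval (-0.34657, -0.25743) does not contain 0, so the difference is significant.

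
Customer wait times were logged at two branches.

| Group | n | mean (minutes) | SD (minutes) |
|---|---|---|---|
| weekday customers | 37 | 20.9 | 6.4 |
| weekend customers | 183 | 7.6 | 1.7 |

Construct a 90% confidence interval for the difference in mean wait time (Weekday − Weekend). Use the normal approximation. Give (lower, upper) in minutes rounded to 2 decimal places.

Per-group SEs: s₁/√n₁ = 6.4/√37 = 1.0522, s₂/√n₂ = 1.7/√183 = 0.1257.
Unpooled SE of the difference: √(1.10712484 + 0.01580049) = 1.0597.
Margin of error = z* · SE = 1.645 × 1.0597 = 1.7432.
x̄₁ − x̄₂ = 20.9 − 7.6 = 13.3000.
CI: 13.3000 ± 1.7432 = (11.56, 15.04).

(11.56, 15.04)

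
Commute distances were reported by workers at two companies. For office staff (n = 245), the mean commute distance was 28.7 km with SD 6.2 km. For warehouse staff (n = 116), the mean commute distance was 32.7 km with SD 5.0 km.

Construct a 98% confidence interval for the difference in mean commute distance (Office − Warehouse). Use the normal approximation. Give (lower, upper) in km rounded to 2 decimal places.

SE₁ = s₁/√n₁ = 6.2/√245 = 0.3961; SE₂ = 5.0/√116 = 0.4642.
Independent samples, unequal variances: SE_diff = √(SE₁² + SE₂²) = √(0.15689521 + 0.21548164) = 0.6102.
z* = 2.326, so margin of error = 2.326 × 0.6102 = 1.4193.
Difference in means = 28.7 − 32.7 = -4.0000.
-4.0000 ± 1.4193 → (-5.42, -2.58).

(-5.42, -2.58)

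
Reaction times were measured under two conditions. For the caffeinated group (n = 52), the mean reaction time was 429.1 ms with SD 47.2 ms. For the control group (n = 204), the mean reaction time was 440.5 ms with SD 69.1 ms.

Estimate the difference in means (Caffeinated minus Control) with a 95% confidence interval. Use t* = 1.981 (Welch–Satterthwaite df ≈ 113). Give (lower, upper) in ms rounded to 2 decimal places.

(-27.52, 4.72)

Standard errors of each mean: 47.2/√52 = 6.5455 and 69.1/√204 = 4.8380.
SE(x̄₁ − x̄₂) = √(6.5455² + 4.8380²) = 8.1394 for independent samples with unequal variances.
With t* = 1.981, the margin is 1.981 × 8.1394 = 16.1242.
x̄₁ − x̄₂ = 429.1 − 440.5 = -11.4000; the interval is -11.4000 ± 16.1242 = (-27.52, 4.72).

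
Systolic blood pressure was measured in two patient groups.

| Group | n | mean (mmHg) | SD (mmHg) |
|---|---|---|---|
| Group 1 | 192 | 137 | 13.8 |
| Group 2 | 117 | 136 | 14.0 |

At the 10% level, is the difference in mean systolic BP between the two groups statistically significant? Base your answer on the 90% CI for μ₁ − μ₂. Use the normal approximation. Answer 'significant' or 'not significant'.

SE₁ = s₁/√n₁ = 13.8/√192 = 0.9959; SE₂ = 14.0/√117 = 1.2943.
Independent samples, unequal variances: SE_diff = √(SE₁² + SE₂²) = √(0.99181681 + 1.67521249) = 1.6331.
z* = 1.645, so margin of error = 1.645 × 1.6331 = 2.6864.
Difference in means = 137 − 136 = 1.0000.
1.0000 ± 2.6864 → (-1.6864, 3.6864).
The interval (-1.6864, 3.6864) contains 0, so the difference is not significant.

not significant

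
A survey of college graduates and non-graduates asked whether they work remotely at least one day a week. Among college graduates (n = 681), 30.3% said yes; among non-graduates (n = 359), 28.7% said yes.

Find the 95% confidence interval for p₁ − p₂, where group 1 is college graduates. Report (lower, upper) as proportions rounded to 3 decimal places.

(-0.042, 0.074)

The two standard errors are √(0.3030×0.6970/681) = 0.01761 and √(0.2870×0.7130/359) = 0.02387.
Because the samples are independent, SE_diff = √(0.01761² + 0.02387²) = 0.02966.
Using z* = 1.960 for 95%, ME = 1.960 × 0.02966 = 0.05813.
p̂₁ − p̂₂ = 0.0160; interval 0.0160 ± 0.05813 gives (-0.042, 0.074).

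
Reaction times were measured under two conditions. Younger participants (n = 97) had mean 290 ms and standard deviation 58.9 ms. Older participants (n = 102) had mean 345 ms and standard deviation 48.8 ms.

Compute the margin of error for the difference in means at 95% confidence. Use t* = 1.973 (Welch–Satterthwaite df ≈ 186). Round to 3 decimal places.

Per-group SEs: s₁/√n₁ = 58.9/√97 = 5.9804, s₂/√n₂ = 48.8/√102 = 4.8319.
Unpooled SE of the difference: √(35.76518416 + 23.34725761) = 7.6885.
Margin of error = t* · SE = 1.973 × 7.6885 = 15.1694.

15.169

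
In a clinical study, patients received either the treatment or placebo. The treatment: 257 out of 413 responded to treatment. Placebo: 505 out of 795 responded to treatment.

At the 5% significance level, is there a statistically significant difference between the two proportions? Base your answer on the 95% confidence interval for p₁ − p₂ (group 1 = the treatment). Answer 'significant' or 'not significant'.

Sample proportions: 257/413 = 0.6223, 505/795 = 0.6352.
Each SE is √(p̂(1−p̂)/n): √(0.6223·0.3777/413) = 0.02386 and √(0.6352·0.3648/795) = 0.01707.
SE(p̂₁ − p̂₂) = √(SE₁² + SE₂²) = √(0.0005692996 + 0.0002913849) = 0.02934, since the two samples are independent.
At 95% confidence z* = 1.960; margin = 1.960 × 0.02934 = 0.05751.
The difference is 0.6223 − 0.6352 = -0.0129, so the interval is -0.0129 ± 0.05751 = (-0.07041, 0.04461).
The interval (-0.07041, 0.04461) contains 0, so the difference is not significant.

not significant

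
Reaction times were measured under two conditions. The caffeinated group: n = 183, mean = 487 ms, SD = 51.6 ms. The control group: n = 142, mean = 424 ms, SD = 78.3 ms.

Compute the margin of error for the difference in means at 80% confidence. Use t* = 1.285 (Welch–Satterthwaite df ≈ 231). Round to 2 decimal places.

9.76

SE₁ = s₁/√n₁ = 51.6/√183 = 3.8144; SE₂ = 78.3/√142 = 6.5708.
Independent samples, unequal variances: SE_diff = √(SE₁² + SE₂²) = √(14.54964736 + 43.17541264) = 7.5977.
t* = 1.285, so margin of error = 1.285 × 7.5977 = 9.7630.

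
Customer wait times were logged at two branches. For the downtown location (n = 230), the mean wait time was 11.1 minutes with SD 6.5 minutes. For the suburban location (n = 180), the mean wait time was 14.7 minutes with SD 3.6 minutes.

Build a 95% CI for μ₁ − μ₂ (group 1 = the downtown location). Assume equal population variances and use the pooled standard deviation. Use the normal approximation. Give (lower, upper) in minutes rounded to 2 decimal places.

Pooled variance s_p² = [229·6.5² + 179·3.6²] / (230+180−2) = 29.3997, so s_p = 5.4221.
SE_diff = s_p·√(1/n₁ + 1/n₂) = 5.4221·√(1/230 + 1/180) = 0.5396.
z* = 1.960; margin = 1.960 × 0.5396 = 1.0576.
Difference = 11.1 − 14.7 = -3.6000.
-3.6000 ± 1.0576 → (-4.66, -2.54).

(-4.66, -2.54)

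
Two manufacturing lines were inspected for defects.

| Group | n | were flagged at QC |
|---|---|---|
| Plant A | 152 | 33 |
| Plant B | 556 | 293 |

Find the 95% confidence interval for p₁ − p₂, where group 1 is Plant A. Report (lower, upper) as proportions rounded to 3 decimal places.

(-0.387, -0.232)

p̂₁ = 33/152 = 0.2171 and p̂₂ = 293/556 = 0.5270.
SE₁ = √(p̂₁(1−p̂₁)/n₁) = √(0.2171·0.7829/152) = 0.03344; SE₂ = √(0.5270·0.4730/556) = 0.02117.
Independent samples: SE of the difference = √(SE₁² + SE₂²) = √(0.0011182336 + 0.0004481689) = 0.03958.
z* for 95% confidence is 1.960, so the margin of error is 1.960 × 0.03958 = 0.07758.
Point estimate p̂₁ − p̂₂ = 0.2171 − 0.5270 = -0.3099.
-0.3099 ± 0.07758 → (-0.387, -0.232).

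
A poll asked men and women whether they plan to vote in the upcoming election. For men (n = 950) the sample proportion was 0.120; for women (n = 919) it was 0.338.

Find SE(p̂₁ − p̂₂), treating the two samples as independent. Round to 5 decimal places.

0.01883

Each SE is √(p̂(1−p̂)/n): √(0.1200·0.8800/950) = 0.01054 and √(0.3380·0.6620/919) = 0.01560.
SE(p̂₁ − p̂₂) = √(SE₁² + SE₂²) = √(0.0001110916 + 0.00024336) = 0.01883, since the two samples are independent.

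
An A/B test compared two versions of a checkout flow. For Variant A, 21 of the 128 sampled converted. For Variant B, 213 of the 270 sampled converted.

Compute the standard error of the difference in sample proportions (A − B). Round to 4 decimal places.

0.0411

Sample proportions: 21/128 = 0.1641, 213/270 = 0.7889.
Each SE is √(p̂(1−p̂)/n): √(0.1641·0.8359/128) = 0.03274 and √(0.7889·0.2111/270) = 0.02484.
SE(p̂₁ − p̂₂) = √(SE₁² + SE₂²) = √(0.0010719076 + 0.0006170256) = 0.04110, since the two samples are independent.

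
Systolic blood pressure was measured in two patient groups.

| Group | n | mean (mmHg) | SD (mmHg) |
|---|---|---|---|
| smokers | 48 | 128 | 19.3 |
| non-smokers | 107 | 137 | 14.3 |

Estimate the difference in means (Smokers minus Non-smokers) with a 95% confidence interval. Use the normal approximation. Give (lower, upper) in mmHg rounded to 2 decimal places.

Standard errors of each mean: 19.3/√48 = 2.7857 and 14.3/√107 = 1.3824.
SE(x̄₁ − x̄₂) = √(2.7857² + 1.3824²) = 3.1098 for independent samples with unequal variances.
With z* = 1.960, the margin is 1.960 × 3.1098 = 6.0952.
x̄₁ − x̄₂ = 128 − 137 = -9.0000; the interval is -9.0000 ± 6.0952 = (-15.10, -2.90).

(-15.10, -2.90)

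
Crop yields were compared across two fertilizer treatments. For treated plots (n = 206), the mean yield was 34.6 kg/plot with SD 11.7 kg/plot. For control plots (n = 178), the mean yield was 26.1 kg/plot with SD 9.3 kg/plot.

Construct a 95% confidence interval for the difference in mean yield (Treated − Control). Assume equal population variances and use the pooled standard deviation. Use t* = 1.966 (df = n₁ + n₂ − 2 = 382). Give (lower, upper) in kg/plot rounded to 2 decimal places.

(6.36, 10.64)

s_p = √[((n₁−1)s₁² + (n₂−1)s₂²)/(n₁+n₂−2)] = √[(205·11.7² + 177·9.3²)/382] = 10.6554.
SE = 10.6554·√(1/206 + 1/178) = 1.0904.
With t* = 1.966, margin = 1.966 × 1.0904 = 2.1437.
x̄₁ − x̄₂ = 34.6 − 26.1 = 8.5000; interval 8.5000 ± 2.1437 = (6.36, 10.64).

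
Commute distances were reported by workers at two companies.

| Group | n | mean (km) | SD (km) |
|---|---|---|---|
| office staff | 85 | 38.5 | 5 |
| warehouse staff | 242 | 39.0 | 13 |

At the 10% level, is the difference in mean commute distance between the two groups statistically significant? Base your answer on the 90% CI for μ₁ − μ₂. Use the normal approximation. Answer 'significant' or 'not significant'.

Per-group SEs: s₁/√n₁ = 5/√85 = 0.5423, s₂/√n₂ = 13/√242 = 0.8357.
Unpooled SE of the difference: √(0.29408929 + 0.69839449) = 0.9962.
Margin of error = z* · SE = 1.645 × 0.9962 = 1.6387.
x̄₁ − x̄₂ = 38.5 − 39.0 = -0.5000.
CI: -0.5000 ± 1.6387 = (-2.1387, 1.1387).
The interval (-2.1387, 1.1387) contains 0, so the difference is not significant.

not significant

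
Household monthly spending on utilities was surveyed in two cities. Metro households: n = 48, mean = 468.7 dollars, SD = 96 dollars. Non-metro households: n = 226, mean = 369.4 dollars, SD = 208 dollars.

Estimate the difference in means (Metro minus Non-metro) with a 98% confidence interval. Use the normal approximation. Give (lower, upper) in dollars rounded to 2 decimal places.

(53.75, 144.85)

Standard errors of each mean: 96/√48 = 13.8564 and 208/√226 = 13.8360.
SE(x̄₁ − x̄₂) = √(13.8564² + 13.8360²) = 19.5815 for independent samples with unequal variances.
With z* = 2.326, the margin is 2.326 × 19.5815 = 45.5466.
x̄₁ − x̄₂ = 468.7 − 369.4 = 99.3000; the interval is 99.3000 ± 45.5466 = (53.75, 144.85).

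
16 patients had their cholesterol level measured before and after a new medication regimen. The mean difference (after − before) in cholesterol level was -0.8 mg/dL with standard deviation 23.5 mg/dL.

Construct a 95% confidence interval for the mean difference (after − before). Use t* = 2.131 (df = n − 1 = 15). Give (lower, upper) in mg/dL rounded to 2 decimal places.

(-13.32, 11.72)

Paired design: SE = s_d/√n = 23.5/√16 = 5.8750.
t* = 2.131; margin of error = 2.131 × 5.8750 = 12.5196.
-0.8 ± 12.5196 → (-13.32, 11.72).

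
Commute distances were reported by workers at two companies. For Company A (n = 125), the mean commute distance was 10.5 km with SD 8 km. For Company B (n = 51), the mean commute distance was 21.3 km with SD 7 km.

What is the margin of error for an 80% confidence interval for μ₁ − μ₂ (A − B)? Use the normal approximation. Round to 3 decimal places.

Standard errors of each mean: 8/√125 = 0.7155 and 7/√51 = 0.9802.
SE(x̄₁ − x̄₂) = √(0.7155² + 0.9802²) = 1.2136 for independent samples with unequal variances.
With z* = 1.282, the margin is 1.282 × 1.2136 = 1.5558.

1.556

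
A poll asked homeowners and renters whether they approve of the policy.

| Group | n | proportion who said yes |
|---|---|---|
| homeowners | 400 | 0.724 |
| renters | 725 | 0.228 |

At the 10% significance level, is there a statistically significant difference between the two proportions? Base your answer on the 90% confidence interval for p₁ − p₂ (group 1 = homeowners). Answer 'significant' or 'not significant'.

significant

SE₁ = √(p̂₁(1−p̂₁)/n₁) = √(0.7240·0.2760/400) = 0.02235; SE₂ = √(0.2280·0.7720/725) = 0.01558.
Independent samples: SE of the difference = √(SE₁² + SE₂²) = √(0.0004995225 + 0.0002427364) = 0.02724.
z* for 90% confidence is 1.645, so the margin of error is 1.645 × 0.02724 = 0.04481.
Point estimate p̂₁ − p̂₂ = 0.7240 − 0.2280 = 0.4960.
0.4960 ± 0.04481 → (0.45119, 0.54081).
The interval (0.45119, 0.54081) does not contain 0, so the difference is significant.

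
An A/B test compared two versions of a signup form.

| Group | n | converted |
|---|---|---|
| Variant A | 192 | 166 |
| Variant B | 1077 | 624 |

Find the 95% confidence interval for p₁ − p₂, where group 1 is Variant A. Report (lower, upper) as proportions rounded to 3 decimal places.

p̂₁ = 166/192 = 0.8646 and p̂₂ = 624/1077 = 0.5794.
SE₁ = √(p̂₁(1−p̂₁)/n₁) = √(0.8646·0.1354/192) = 0.02469; SE₂ = √(0.5794·0.4206/1077) = 0.01504.
Independent samples: SE of the difference = √(SE₁² + SE₂²) = √(0.0006095961 + 0.0002262016) = 0.02891.
z* for 95% confidence is 1.960, so the margin of error is 1.960 × 0.02891 = 0.05666.
Point estimate p̂₁ − p̂₂ = 0.8646 − 0.5794 = 0.2852.
0.2852 ± 0.05666 → (0.229, 0.342).

(0.229, 0.342)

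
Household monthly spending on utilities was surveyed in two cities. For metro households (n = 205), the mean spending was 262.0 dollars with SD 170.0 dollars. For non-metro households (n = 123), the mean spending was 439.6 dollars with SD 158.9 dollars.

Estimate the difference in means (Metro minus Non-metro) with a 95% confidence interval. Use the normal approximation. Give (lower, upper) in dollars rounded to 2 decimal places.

Per-group SEs: s₁/√n₁ = 170.0/√205 = 11.8733, s₂/√n₂ = 158.9/√123 = 14.3275.
Unpooled SE of the difference: √(140.97525289 + 205.27725625) = 18.6079.
Margin of error = z* · SE = 1.960 × 18.6079 = 36.4715.
x̄₁ − x̄₂ = 262.0 − 439.6 = -177.6000.
CI: -177.6000 ± 36.4715 = (-214.07, -141.13).

(-214.07, -141.13)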